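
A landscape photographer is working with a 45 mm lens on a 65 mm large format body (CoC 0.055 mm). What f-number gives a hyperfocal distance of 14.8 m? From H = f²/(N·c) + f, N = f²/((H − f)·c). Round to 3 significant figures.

f/2.50

Rearrange H = f²/(N·c) + f for N: N = f² / ((H − f)·c).
N = 45² / ((14800 − 45) × 0.055) = 2025 / 811.5 ≈ 2.50.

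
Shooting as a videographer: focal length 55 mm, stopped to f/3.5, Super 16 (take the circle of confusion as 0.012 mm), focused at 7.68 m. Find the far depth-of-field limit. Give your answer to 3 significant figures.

Hyperfocal distance H = f²/(N·c) + f = 55²/(3.5 × 0.012) + 55 = 3025/0.042 + 55 ≈ 72078.8 mm ≈ 72.08 m.
Far limit Df = s·(H − f)/(H − s) = 7680 × (72078.8 − 55) / (72078.8 − 7680) = 7680 × 72023.8 / 64398.8 ≈ 8589.3 mm ≈ 8.59 m.

8.59 m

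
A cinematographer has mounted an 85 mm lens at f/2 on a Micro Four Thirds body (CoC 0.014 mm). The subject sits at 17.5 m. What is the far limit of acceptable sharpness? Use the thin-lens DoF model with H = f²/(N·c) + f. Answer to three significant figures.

18.8 m

Hyperfocal distance H = f²/(N·c) + f = 85²/(2 × 0.014) + 85 = 7225/0.028 + 85 ≈ 258120.7 mm ≈ 258.1 m.
Far limit Df = s·(H − f)/(H − s) = 17500 × (258120.7 − 85) / (258120.7 − 17500) = 17500 × 258035.7 / 240620.7 ≈ 18767 mm ≈ 18.8 m.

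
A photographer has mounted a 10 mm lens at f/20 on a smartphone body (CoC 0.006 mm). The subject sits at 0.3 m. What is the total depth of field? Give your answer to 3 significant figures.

Hyperfocal distance H = f²/(N·c) + f = 10²/(20 × 0.006) + 10 = 100/0.12 + 10 ≈ 843.3 mm ≈ 0.843 m.
Near limit Dn = s·(H − f)/(H + s − 2f) = 300 × (843.3 − 10) / (843.3 + 300 − 2 × 10) = 300 × 833.3 / 1123.3 ≈ 222.55 mm.
Far limit Df = s·(H − f)/(H − s) = 300 × (843.3 − 10) / (843.3 − 300) = 300 × 833.3 / 543.3 ≈ 460.12 mm.
Depth of field = Df − Dn = 460.12 − 222.55 ≈ 237.57 mm.

238 mm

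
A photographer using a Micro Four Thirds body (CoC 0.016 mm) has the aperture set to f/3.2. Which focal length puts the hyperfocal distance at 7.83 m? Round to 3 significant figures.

From H = f²/(N·c) + f, with f ≪ H: f ≈ √(H·N·c) = √(7830 × 3.2 × 0.016) = √400.90 ≈ 20.02 mm.
The +f correction barely moves this — solving exactly, f² + N·c·f − N·c·H = 0 ⇒ f = (−N·c + √((N·c)² + 4·N·c·H))/2 = (−0.0512 + √1603.6)/2 ≈ 19.997 mm, so f ≈ 20.0 mm.

20.0 mm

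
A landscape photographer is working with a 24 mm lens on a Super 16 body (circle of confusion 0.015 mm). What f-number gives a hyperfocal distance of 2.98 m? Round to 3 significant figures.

f/13

Rearrange H = f²/(N·c) + f for N: N = f² / ((H − f)·c).
N = 24² / ((2980 − 24) × 0.015) = 576 / 44.34 ≈ 13.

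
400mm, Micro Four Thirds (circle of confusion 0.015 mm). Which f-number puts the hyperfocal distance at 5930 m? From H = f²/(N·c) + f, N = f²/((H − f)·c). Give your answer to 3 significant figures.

f/1.80

Rearrange H = f²/(N·c) + f for N: N = f² / ((H − f)·c).
N = 400² / ((5930000 − 400) × 0.015) = 160000 / 88944 ≈ 1.80.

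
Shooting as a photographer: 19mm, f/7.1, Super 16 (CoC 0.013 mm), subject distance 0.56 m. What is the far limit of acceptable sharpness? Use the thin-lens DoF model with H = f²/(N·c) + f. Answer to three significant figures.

Hyperfocal distance H = f²/(N·c) + f = 19²/(7.1 × 0.013) + 19 = 361/0.0923 + 19 ≈ 3930.2 mm ≈ 3.930 m.
Far limit Df = s·(H − f)/(H − s) = 560 × (3930.2 − 19) / (3930.2 − 560) = 560 × 3911.2 / 3370.2 ≈ 649.89 mm ≈ 0.650 m.

0.650 m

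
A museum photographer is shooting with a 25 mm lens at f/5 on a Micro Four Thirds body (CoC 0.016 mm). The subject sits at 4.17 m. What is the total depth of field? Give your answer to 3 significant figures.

6.16 m

Hyperfocal distance H = f²/(N·c) + f = 25²/(5 × 0.016) + 25 = 625/0.08 + 25 ≈ 7837.5 mm ≈ 7.838 m.
Near limit Dn = s·(H − f)/(H + s − 2f) = 4170 × (7837.5 − 25) / (7837.5 + 4170 − 2 × 25) = 4170 × 7812.5 / 11957.5 ≈ 2724.5 mm.
Far limit Df = s·(H − f)/(H − s) = 4170 × (7837.5 − 25) / (7837.5 − 4170) = 4170 × 7812.5 / 3667.5 ≈ 8882.9 mm.
Depth of field = Df − Dn = 8882.9 − 2724.5 ≈ 6158.4 mm ≈ 6.16 m.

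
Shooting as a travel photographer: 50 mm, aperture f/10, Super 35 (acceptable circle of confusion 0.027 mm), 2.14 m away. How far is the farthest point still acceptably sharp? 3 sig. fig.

Hyperfocal distance H = f²/(N·c) + f = 50²/(10 × 0.027) + 50 = 2500/0.27 + 50 ≈ 9309.3 mm ≈ 9.309 m.
Far limit Df = s·(H − f)/(H − s) = 2140 × (9309.3 − 50) / (9309.3 − 2140) = 2140 × 9259.3 / 7169.3 ≈ 2763.9 mm ≈ 2.76 m.

2.76 m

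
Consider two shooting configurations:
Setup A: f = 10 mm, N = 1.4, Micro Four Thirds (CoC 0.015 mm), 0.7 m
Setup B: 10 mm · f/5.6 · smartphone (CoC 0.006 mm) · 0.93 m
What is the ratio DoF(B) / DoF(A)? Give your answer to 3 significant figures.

Setup A: H = 10²/(1.4×0.015) + 10 ≈ 4771.9 mm; DoF = Df − Dn = 818.62 − 611.41 ≈ 207.21 mm.
Setup B: H = 10²/(5.6×0.006) + 10 ≈ 2986.2 mm; DoF = Df − Dn = 1346.11 − 710.40 ≈ 635.71 mm.
Ratio = 635.71 / 207.21 ≈ 3.07.

3.07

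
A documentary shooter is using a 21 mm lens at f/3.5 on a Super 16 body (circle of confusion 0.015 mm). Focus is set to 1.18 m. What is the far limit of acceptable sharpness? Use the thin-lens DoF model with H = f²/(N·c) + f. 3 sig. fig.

1.37 m

Hyperfocal distance H = f²/(N·c) + f = 21²/(3.5 × 0.015) + 21 = 441/0.0525 + 21 ≈ 8421.0 mm ≈ 8.421 m.
Far limit Df = s·(H − f)/(H − s) = 1180 × (8421.0 − 21) / (8421.0 − 1180) = 1180 × 8400.0 / 7241.0 ≈ 1368.9 mm ≈ 1.37 m.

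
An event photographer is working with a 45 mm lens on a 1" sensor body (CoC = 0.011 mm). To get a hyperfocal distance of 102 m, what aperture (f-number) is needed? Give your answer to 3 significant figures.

f/1.81

Rearrange H = f²/(N·c) + f for N: N = f² / ((H − f)·c).
N = 45² / ((102000 − 45) × 0.011) = 2025 / 1122 ≈ 1.81.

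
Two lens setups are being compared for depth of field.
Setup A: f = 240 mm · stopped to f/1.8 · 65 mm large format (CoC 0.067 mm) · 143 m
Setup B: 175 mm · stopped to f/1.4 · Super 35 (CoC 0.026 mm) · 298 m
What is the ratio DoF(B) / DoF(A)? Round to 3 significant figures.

2.57

Setup A: H = 240²/(1.8×0.067) + 240 ≈ 477851.9 mm; DoF = Df − Dn = 203966 − 110093 ≈ 93873 mm.
Setup B: H = 175²/(1.4×0.026) + 175 ≈ 841521.2 mm; DoF = Df − Dn = 461291 − 220091 ≈ 241200 mm.
Ratio = 241200 / 93873 ≈ 2.57.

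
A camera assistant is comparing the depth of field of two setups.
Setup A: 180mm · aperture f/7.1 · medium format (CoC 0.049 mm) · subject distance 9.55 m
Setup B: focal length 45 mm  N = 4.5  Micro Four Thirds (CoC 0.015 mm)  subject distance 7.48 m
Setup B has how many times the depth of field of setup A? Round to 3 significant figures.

Setup A: H = 180²/(7.1×0.049) + 180 ≈ 93310.2 mm; DoF = Df − Dn = 10618.3 − 8677.0 ≈ 1941.3 mm.
Setup B: H = 45²/(4.5×0.015) + 45 ≈ 30045.0 mm; DoF = Df − Dn = 9944.6 − 5994.4 ≈ 3950.2 mm.
Ratio = 3950.2 / 1941.3 ≈ 2.03.

2.03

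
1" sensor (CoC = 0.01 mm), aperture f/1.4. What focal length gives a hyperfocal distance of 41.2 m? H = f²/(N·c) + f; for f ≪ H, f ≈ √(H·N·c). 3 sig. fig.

24.0 mm

From H = f²/(N·c) + f, with f ≪ H: f ≈ √(H·N·c) = √(41200 × 1.4 × 0.01) = √576.80 ≈ 24.02 mm.
The +f correction barely moves this — solving exactly, f² + N·c·f − N·c·H = 0 ⇒ f = (−N·c + √((N·c)² + 4·N·c·H))/2 = (−0.014 + √2307.2)/2 ≈ 24.010 mm, so f ≈ 24.0 mm.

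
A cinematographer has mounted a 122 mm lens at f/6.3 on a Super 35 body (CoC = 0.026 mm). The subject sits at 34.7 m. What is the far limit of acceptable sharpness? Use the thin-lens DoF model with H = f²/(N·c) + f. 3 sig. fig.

Hyperfocal distance H = f²/(N·c) + f = 122²/(6.3 × 0.026) + 122 = 14884/0.1638 + 122 ≈ 90988.9 mm ≈ 90.99 m.
Far limit Df = s·(H − f)/(H − s) = 34700 × (90988.9 − 122) / (90988.9 − 34700) = 34700 × 90866.9 / 56288.9 ≈ 56016 mm ≈ 56.0 m.

56.0 m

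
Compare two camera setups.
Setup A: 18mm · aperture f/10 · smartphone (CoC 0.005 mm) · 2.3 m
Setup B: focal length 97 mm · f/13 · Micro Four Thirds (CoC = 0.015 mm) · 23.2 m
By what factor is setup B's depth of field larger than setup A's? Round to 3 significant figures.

15.6

Setup A: H = 18²/(10×0.005) + 18 ≈ 6498.0 mm; DoF = Df − Dn = 3550.3 − 1701.0 ≈ 1849.3 mm.
Setup B: H = 97²/(13×0.015) + 97 ≈ 48348.3 mm; DoF = Df − Dn = 44513 − 15688 ≈ 28825 mm.
Ratio = 28825 / 1849.3 ≈ 15.6.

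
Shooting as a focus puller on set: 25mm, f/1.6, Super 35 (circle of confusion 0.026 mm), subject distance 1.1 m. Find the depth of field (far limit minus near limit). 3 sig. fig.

Hyperfocal distance H = f²/(N·c) + f = 25²/(1.6 × 0.026) + 25 = 625/0.0416 + 25 ≈ 15049.0 mm ≈ 15.05 m.
Near limit Dn = s·(H − f)/(H + s − 2f) = 1100 × (15049.0 − 25) / (15049.0 + 1100 − 2 × 25) = 1100 × 15024.0 / 16099.0 ≈ 1026.55 mm.
Far limit Df = s·(H − f)/(H − s) = 1100 × (15049.0 − 25) / (15049.0 − 1100) = 1100 × 15024.0 / 13949.0 ≈ 1184.77 mm.
Depth of field = Df − Dn = 1184.77 − 1026.55 ≈ 158.22 mm.

158 mm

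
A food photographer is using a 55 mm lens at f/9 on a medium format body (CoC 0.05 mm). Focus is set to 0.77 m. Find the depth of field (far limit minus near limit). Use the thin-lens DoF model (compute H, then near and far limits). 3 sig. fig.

Hyperfocal distance H = f²/(N·c) + f = 55²/(9 × 0.05) + 55 = 3025/0.45 + 55 ≈ 6777.2 mm ≈ 6.777 m.
Near limit Dn = s·(H − f)/(H + s − 2f) = 770 × (6777.2 − 55) / (6777.2 + 770 − 2 × 55) = 770 × 6722.2 / 7437.2 ≈ 695.97 mm.
Far limit Df = s·(H − f)/(H − s) = 770 × (6777.2 − 55) / (6777.2 − 770) = 770 × 6722.2 / 6007.2 ≈ 861.65 mm.
Depth of field = Df − Dn = 861.65 − 695.97 ≈ 165.68 mm.

166 mm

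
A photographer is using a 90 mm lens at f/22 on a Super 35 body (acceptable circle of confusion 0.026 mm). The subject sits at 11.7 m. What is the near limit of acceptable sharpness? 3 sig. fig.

Hyperfocal distance H = f²/(N·c) + f = 90²/(22 × 0.026) + 90 = 8100/0.572 + 90 ≈ 14250.8 mm ≈ 14.25 m.
Near limit Dn = s·(H − f)/(H + s − 2f) = 11700 × (14250.8 − 90) / (14250.8 + 11700 − 2 × 90) = 11700 × 14160.8 / 25770.8 ≈ 6429.0 mm ≈ 6.43 m.

6.43 m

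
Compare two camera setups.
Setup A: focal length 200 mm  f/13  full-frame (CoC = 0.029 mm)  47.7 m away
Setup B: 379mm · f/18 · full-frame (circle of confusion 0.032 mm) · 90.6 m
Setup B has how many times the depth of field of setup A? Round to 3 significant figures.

1.41

Setup A: H = 200²/(13×0.029) + 200 ≈ 106300.8 mm; DoF = Df − Dn = 86364 − 32949 ≈ 53415 mm.
Setup B: H = 379²/(18×0.032) + 379 ≈ 249755.7 mm; DoF = Df − Dn = 141959 − 66530 ≈ 75429 mm.
Ratio = 75429 / 53415 ≈ 1.41.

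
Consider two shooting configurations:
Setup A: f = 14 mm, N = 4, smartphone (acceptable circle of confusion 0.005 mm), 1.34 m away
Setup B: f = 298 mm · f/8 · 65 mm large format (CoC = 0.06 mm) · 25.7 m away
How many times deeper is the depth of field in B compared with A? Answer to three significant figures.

19.5

Setup A: H = 14²/(4×0.005) + 14 ≈ 9814.0 mm; DoF = Df − Dn = 1549.68 − 1180.30 ≈ 369.38 mm.
Setup B: H = 298²/(8×0.06) + 298 ≈ 185306.3 mm; DoF = Df − Dn = 29790.3 − 22597.3 ≈ 7193.0 mm.
Ratio = 7193.0 / 369.38 ≈ 19.5.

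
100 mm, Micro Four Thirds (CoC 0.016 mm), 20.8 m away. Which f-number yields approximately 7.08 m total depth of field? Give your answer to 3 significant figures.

f/5

Write h = H − f = f²/(N·c). The thin-lens limits are Dn = s·h/(h + (s−f)) and Df = s·h/(h − (s−f)), so DoF = Df − Dn = 2·s·(s−f)·h / (h² − (s−f)²).
That is a quadratic in h: DoF·h² − 2·s·(s−f)·h − DoF·(s−f)² = 0 ⇒ h = (s−f)·(s + √(s² + DoF²)) / DoF = 20700 × (20800 + √(20800² + 7080²)) / 7080 = 20700 × (20800 + 21971.9) / 7080 ≈ 125054 mm.
Then N = f²/(c·h) = 100² / (0.016 × 125054) = 10000 / 2000.9 ≈ 5.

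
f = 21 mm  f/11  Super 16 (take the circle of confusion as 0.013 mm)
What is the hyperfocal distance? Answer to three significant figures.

3.10 m

Hyperfocal distance H = f²/(N·c) + f = 21²/(11 × 0.013) + 21 = 441/0.143 + 21 ≈ 3104.9 mm ≈ 3.10 m.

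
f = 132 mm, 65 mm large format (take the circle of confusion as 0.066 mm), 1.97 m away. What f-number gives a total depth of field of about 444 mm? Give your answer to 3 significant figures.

Write h = H − f = f²/(N·c). The thin-lens limits are Dn = s·h/(h + (s−f)) and Df = s·h/(h − (s−f)), so DoF = Df − Dn = 2·s·(s−f)·h / (h² − (s−f)²).
That is a quadratic in h: DoF·h² − 2·s·(s−f)·h − DoF·(s−f)² = 0 ⇒ h = (s−f)·(s + √(s² + DoF²)) / DoF = 1838 × (1970 + √(1970² + 444²)) / 444 = 1838 × (1970 + 2019.41) / 444 ≈ 16515 mm.
Then N = f²/(c·h) = 132² / (0.066 × 16515) = 17424 / 1090.0 ≈ 16.

f/16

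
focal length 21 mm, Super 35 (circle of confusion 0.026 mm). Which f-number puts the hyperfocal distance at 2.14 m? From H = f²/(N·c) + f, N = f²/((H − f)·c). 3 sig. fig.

Rearrange H = f²/(N·c) + f for N: N = f² / ((H − f)·c).
N = 21² / ((2140 − 21) × 0.026) = 441 / 55.09 ≈ 8.

f/8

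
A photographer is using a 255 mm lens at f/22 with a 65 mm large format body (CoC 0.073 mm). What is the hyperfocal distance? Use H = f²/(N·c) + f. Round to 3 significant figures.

Hyperfocal distance H = f²/(N·c) + f = 255²/(22 × 0.073) + 255 = 65025/1.606 + 255 ≈ 40743.8 mm ≈ 40.7 m.

40.7 m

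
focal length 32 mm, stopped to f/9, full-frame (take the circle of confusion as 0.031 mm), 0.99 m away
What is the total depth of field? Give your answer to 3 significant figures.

Hyperfocal distance H = f²/(N·c) + f = 32²/(9 × 0.031) + 32 = 1024/0.279 + 32 ≈ 3702.3 mm ≈ 3.702 m.
Near limit Dn = s·(H − f)/(H + s − 2f) = 990 × (3702.3 − 32) / (3702.3 + 990 − 2 × 32) = 990 × 3670.3 / 4628.3 ≈ 785.08 mm.
Far limit Df = s·(H − f)/(H − s) = 990 × (3702.3 − 32) / (3702.3 − 990) = 990 × 3670.3 / 2712.3 ≈ 1339.68 mm.
Depth of field = Df − Dn = 1339.68 − 785.08 ≈ 554.60 mm ≈ 0.555 m.

0.555 m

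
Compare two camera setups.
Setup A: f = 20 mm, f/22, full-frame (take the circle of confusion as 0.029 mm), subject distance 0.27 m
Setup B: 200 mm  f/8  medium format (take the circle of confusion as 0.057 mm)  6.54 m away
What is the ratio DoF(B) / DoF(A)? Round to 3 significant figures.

Setup A: H = 20²/(22×0.029) + 20 ≈ 647.0 mm; DoF = Df − Dn = 449.06 − 193.03 ≈ 256.03 mm.
Setup B: H = 200²/(8×0.057) + 200 ≈ 87919.3 mm; DoF = Df − Dn = 7049.51 − 6099.18 ≈ 950.33 mm.
Ratio = 950.33 / 256.03 ≈ 3.71.

3.71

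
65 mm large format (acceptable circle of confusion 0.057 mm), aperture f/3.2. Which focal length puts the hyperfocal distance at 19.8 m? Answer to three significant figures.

From H = f²/(N·c) + f, with f ≪ H: f ≈ √(H·N·c) = √(19800 × 3.2 × 0.057) = √3611.5 ≈ 60.10 mm.
Exact: f² + N·c·f − N·c·H = 0 ⇒ f = (−N·c + √((N·c)² + 4·N·c·H))/2 = (−0.1824 + √14446)/2 ≈ 60.005 mm ≈ 60.0 mm.

60.0 mm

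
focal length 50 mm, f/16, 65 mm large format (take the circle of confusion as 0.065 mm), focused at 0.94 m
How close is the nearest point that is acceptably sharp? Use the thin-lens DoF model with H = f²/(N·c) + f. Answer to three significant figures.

Hyperfocal distance H = f²/(N·c) + f = 50²/(16 × 0.065) + 50 = 2500/1.04 + 50 ≈ 2453.8 mm ≈ 2.454 m.
Near limit Dn = s·(H − f)/(H + s − 2f) = 940 × (2453.8 − 50) / (2453.8 + 940 − 2 × 50) = 940 × 2403.8 / 3293.8 ≈ 686.01 mm ≈ 0.686 m.

0.686 m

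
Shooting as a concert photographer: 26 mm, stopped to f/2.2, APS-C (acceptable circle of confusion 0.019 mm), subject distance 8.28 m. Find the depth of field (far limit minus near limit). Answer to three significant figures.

11.4 m

Hyperfocal distance H = f²/(N·c) + f = 26²/(2.2 × 0.019) + 26 = 676/0.0418 + 26 ≈ 16198.2 mm ≈ 16.20 m.
Near limit Dn = s·(H − f)/(H + s − 2f) = 8280 × (16198.2 − 26) / (16198.2 + 8280 − 2 × 26) = 8280 × 16172.2 / 24426.2 ≈ 5482 mm.
Far limit Df = s·(H − f)/(H − s) = 8280 × (16198.2 − 26) / (16198.2 − 8280) = 8280 × 16172.2 / 7918.2 ≈ 16911 mm.
Depth of field = Df − Dn = 16911 − 5482 ≈ 11429 mm ≈ 11.4 m.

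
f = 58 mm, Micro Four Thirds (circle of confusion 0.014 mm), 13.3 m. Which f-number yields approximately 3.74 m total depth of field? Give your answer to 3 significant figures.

f/2.50

Write h = H − f = f²/(N·c). The thin-lens limits are Dn = s·h/(h + (s−f)) and Df = s·h/(h − (s−f)), so DoF = Df − Dn = 2·s·(s−f)·h / (h² − (s−f)²).
That is a quadratic in h: DoF·h² − 2·s·(s−f)·h − DoF·(s−f)² = 0 ⇒ h = (s−f)·(s + √(s² + DoF²)) / DoF = 13242 × (13300 + √(13300² + 3740²)) / 3740 = 13242 × (13300 + 13815.8) / 3740 ≈ 96007 mm.
Then N = f²/(c·h) = 58² / (0.014 × 96007) = 3364 / 1344.1 ≈ 2.50.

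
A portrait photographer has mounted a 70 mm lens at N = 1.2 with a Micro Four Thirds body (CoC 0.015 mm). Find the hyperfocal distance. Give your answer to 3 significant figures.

Hyperfocal distance H = f²/(N·c) + f = 70²/(1.2 × 0.015) + 70 = 4900/0.018 + 70 ≈ 272292.2 mm ≈ 272 m.

272 m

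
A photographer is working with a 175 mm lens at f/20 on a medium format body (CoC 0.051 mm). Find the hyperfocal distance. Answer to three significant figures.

Hyperfocal distance H = f²/(N·c) + f = 175²/(20 × 0.051) + 175 = 30625/1.02 + 175 ≈ 30199.5 mm ≈ 30.2 m.

30.2 m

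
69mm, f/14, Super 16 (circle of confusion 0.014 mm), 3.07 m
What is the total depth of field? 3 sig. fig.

Hyperfocal distance H = f²/(N·c) + f = 69²/(14 × 0.014) + 69 = 4761/0.196 + 69 ≈ 24359.8 mm ≈ 24.36 m.
Near limit Dn = s·(H − f)/(H + s − 2f) = 3070 × (24359.8 − 69) / (24359.8 + 3070 − 2 × 69) = 3070 × 24290.8 / 27291.8 ≈ 2732.42 mm.
Far limit Df = s·(H − f)/(H − s) = 3070 × (24359.8 − 69) / (24359.8 − 3070) = 3070 × 24290.8 / 21289.8 ≈ 3502.75 mm.
Depth of field = Df − Dn = 3502.75 − 2732.42 ≈ 770.33 mm ≈ 0.770 m.

0.770 m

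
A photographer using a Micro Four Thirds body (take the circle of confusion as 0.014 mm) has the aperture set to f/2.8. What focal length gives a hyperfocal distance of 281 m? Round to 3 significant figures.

105 mm

From H = f²/(N·c) + f, with f ≪ H: f ≈ √(H·N·c) = √(281000 × 2.8 × 0.014) = √11015 ≈ 105.0 mm.
The +f correction barely moves this — solving exactly, f² + N·c·f − N·c·H = 0 ⇒ f = (−N·c + √((N·c)² + 4·N·c·H))/2 = (−0.0392 + √44061)/2 ≈ 104.93 mm, so f ≈ 105 mm.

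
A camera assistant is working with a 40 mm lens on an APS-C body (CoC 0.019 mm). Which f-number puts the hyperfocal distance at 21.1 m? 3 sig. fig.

Rearrange H = f²/(N·c) + f for N: N = f² / ((H − f)·c).
N = 40² / ((21100 − 40) × 0.019) = 1600 / 400.1 ≈ 4.

f/4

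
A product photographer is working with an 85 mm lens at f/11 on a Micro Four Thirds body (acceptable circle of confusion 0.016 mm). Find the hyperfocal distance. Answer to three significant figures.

Hyperfocal distance H = f²/(N·c) + f = 85²/(11 × 0.016) + 85 = 7225/0.176 + 85 ≈ 41136.1 mm ≈ 41.1 m.

41.1 m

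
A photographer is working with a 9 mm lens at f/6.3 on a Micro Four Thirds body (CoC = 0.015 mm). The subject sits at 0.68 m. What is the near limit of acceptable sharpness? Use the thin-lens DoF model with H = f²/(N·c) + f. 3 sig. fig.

381 mm

Hyperfocal distance H = f²/(N·c) + f = 9²/(6.3 × 0.015) + 9 = 81/0.0945 + 9 ≈ 866.1 mm ≈ 0.866 m.
Near limit Dn = s·(H − f)/(H + s − 2f) = 680 × (866.1 − 9) / (866.1 + 680 − 2 × 9) = 680 × 857.1 / 1528.1 ≈ 381.42 mm.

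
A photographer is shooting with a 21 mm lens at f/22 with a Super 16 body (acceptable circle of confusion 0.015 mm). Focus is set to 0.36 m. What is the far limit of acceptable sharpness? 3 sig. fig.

Hyperfocal distance H = f²/(N·c) + f = 21²/(22 × 0.015) + 21 = 441/0.33 + 21 ≈ 1357.4 mm ≈ 1.357 m.
Far limit Df = s·(H − f)/(H − s) = 360 × (1357.4 − 21) / (1357.4 − 360) = 360 × 1336.4 / 997.4 ≈ 482.36 mm.

482 mm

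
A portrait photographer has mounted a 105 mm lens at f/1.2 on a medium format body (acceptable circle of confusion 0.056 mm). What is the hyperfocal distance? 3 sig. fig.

Hyperfocal distance H = f²/(N·c) + f = 105²/(1.2 × 0.056) + 105 = 11025/0.0672 + 105 ≈ 164167.5 mm ≈ 164 m.

164 m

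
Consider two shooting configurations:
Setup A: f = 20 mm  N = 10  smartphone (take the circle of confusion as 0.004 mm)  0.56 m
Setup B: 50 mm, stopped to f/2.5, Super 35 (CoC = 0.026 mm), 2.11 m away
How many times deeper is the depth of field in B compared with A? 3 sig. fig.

3.74

Setup A: H = 20²/(10×0.004) + 20 ≈ 10020.0 mm; DoF = Df − Dn = 591.966 − 531.309 ≈ 60.657 mm.
Setup B: H = 50²/(2.5×0.026) + 50 ≈ 38511.5 mm; DoF = Df − Dn = 2229.41 − 2002.73 ≈ 226.68 mm.
Ratio = 226.68 / 60.657 ≈ 3.74.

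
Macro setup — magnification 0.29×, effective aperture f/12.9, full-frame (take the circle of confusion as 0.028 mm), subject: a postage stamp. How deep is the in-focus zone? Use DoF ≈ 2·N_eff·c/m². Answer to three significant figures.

8.59 mm

At magnification m, DoF ≈ 2·N_eff·c/m² = 2 × 12.9 × 0.028 / 0.29² = 0.7224 / 0.0841 ≈ 8.59 mm.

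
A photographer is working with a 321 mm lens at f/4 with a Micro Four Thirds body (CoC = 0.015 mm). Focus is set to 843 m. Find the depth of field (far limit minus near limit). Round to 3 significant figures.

1090 m

Hyperfocal distance H = f²/(N·c) + f = 321²/(4 × 0.015) + 321 = 103041/0.06 + 321 ≈ 1717671.0 mm ≈ 1718 m.
Near limit Dn = s·(H − f)/(H + s − 2f) = 843000 × (1717671.0 − 321) / (1717671.0 + 843000 − 2 × 321) = 843000 × 1717350.0 / 2560029.0 ≈ 565512 mm.
Far limit Df = s·(H − f)/(H − s) = 843000 × (1717671.0 − 321) / (1717671.0 − 843000) = 843000 × 1717350.0 / 874671.0 ≈ 1655166 mm.
Depth of field = Df − Dn = 1655166 − 565512 ≈ 1089654 mm ≈ 1090 m.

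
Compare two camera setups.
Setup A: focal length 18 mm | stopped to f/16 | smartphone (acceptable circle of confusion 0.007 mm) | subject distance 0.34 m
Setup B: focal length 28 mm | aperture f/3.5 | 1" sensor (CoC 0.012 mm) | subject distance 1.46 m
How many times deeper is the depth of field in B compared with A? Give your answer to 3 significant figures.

2.94

Setup A: H = 18²/(16×0.007) + 18 ≈ 2910.9 mm; DoF = Df − Dn = 382.585 − 305.946 ≈ 76.639 mm.
Setup B: H = 28²/(3.5×0.012) + 28 ≈ 18694.7 mm; DoF = Df − Dn = 1581.31 − 1355.98 ≈ 225.33 mm.
Ratio = 225.33 / 76.639 ≈ 2.94.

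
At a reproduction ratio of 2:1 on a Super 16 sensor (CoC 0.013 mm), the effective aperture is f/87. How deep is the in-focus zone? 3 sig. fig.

0.566 mm

At magnification m, DoF ≈ 2·N_eff·c/m² = 2 × 87 × 0.013 / 2² = 2.262 / 4 ≈ 0.566 mm.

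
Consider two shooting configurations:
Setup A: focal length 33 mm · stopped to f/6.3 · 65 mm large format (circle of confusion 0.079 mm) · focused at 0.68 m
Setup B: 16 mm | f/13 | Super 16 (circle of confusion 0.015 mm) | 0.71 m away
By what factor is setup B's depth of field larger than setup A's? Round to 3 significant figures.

2.36

Setup A: H = 33²/(6.3×0.079) + 33 ≈ 2221.1 mm; DoF = Df − Dn = 965.49 − 524.81 ≈ 440.68 mm.
Setup B: H = 16²/(13×0.015) + 16 ≈ 1328.8 mm; DoF = Df − Dn = 1506.3 − 464.5 ≈ 1041.8 mm.
Ratio = 1041.8 / 440.68 ≈ 2.36.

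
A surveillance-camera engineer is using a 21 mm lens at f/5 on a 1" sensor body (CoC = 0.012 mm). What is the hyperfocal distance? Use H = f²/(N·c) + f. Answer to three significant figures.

7.37 m

Hyperfocal distance H = f²/(N·c) + f = 21²/(5 × 0.012) + 21 = 441/0.06 + 21 ≈ 7371.0 mm ≈ 7.37 m.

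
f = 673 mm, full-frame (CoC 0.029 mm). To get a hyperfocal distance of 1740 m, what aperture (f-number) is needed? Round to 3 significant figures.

Rearrange H = f²/(N·c) + f for N: N = f² / ((H − f)·c).
N = 673² / ((1740000 − 673) × 0.029) = 452929 / 50440 ≈ 8.98.

f/8.98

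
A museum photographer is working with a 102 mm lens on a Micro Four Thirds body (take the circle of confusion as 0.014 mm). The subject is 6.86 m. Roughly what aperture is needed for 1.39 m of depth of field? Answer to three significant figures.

f/11

Write h = H − f = f²/(N·c). The thin-lens limits are Dn = s·h/(h + (s−f)) and Df = s·h/(h − (s−f)), so DoF = Df − Dn = 2·s·(s−f)·h / (h² − (s−f)²).
That is a quadratic in h: DoF·h² − 2·s·(s−f)·h − DoF·(s−f)² = 0 ⇒ h = (s−f)·(s + √(s² + DoF²)) / DoF = 6758 × (6860 + √(6860² + 1390²)) / 1390 = 6758 × (6860 + 6999.41) / 1390 ≈ 67383 mm.
Then N = f²/(c·h) = 102² / (0.014 × 67383) = 10404 / 943.36 ≈ 11.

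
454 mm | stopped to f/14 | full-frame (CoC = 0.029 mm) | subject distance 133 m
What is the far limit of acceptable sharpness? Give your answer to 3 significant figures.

Hyperfocal distance H = f²/(N·c) + f = 454²/(14 × 0.029) + 454 = 206116/0.406 + 454 ≈ 508128.9 mm ≈ 508.1 m.
Far limit Df = s·(H − f)/(H − s) = 133000 × (508128.9 − 454) / (508128.9 − 133000) = 133000 × 507674.9 / 375128.9 ≈ 179993 mm ≈ 180 m.

180 m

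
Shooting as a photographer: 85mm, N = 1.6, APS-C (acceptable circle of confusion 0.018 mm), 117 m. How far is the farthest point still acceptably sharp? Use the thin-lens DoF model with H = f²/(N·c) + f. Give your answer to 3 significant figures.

Hyperfocal distance H = f²/(N·c) + f = 85²/(1.6 × 0.018) + 85 = 7225/0.0288 + 85 ≈ 250953.1 mm ≈ 251.0 m.
Far limit Df = s·(H − f)/(H − s) = 117000 × (250953.1 − 85) / (250953.1 − 117000) = 117000 × 250868.1 / 133953.1 ≈ 219118 mm ≈ 219 m.

219 m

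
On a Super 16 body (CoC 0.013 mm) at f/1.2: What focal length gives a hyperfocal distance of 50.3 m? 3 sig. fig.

From H = f²/(N·c) + f, with f ≪ H: f ≈ √(H·N·c) = √(50300 × 1.2 × 0.013) = √784.68 ≈ 28.01 mm.
The +f correction barely moves this — solving exactly, f² + N·c·f − N·c·H = 0 ⇒ f = (−N·c + √((N·c)² + 4·N·c·H))/2 = (−0.0156 + √3138.7)/2 ≈ 28.004 mm, so f ≈ 28.0 mm.

28.0 mm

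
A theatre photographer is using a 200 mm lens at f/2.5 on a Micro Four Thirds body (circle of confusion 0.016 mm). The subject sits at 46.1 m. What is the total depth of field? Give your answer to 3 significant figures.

4.24 m

Hyperfocal distance H = f²/(N·c) + f = 200²/(2.5 × 0.016) + 200 = 40000/0.04 + 200 ≈ 1000200.0 mm ≈ 1000 m.
Near limit Dn = s·(H − f)/(H + s − 2f) = 46100 × (1000200.0 − 200) / (1000200.0 + 46100 − 2 × 200) = 46100 × 1000000.0 / 1045900.0 ≈ 44076.9 mm.
Far limit Df = s·(H − f)/(H − s) = 46100 × (1000200.0 − 200) / (1000200.0 − 46100) = 46100 × 1000000.0 / 954100.0 ≈ 48317.8 mm.
Depth of field = Df − Dn = 48317.8 − 44076.9 ≈ 4240.9 mm ≈ 4.24 m.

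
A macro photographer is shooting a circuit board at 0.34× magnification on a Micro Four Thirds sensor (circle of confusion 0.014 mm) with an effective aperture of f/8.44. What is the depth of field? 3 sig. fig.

At magnification m, DoF ≈ 2·N_eff·c/m² = 2 × 8.44 × 0.014 / 0.34² = 0.2363 / 0.1156 ≈ 2.04 mm.

2.04 mm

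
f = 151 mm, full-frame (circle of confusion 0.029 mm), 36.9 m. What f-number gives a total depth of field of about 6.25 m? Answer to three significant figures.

Write h = H − f = f²/(N·c). The thin-lens limits are Dn = s·h/(h + (s−f)) and Df = s·h/(h − (s−f)), so DoF = Df − Dn = 2·s·(s−f)·h / (h² − (s−f)²).
That is a quadratic in h: DoF·h² − 2·s·(s−f)·h − DoF·(s−f)² = 0 ⇒ h = (s−f)·(s + √(s² + DoF²)) / DoF = 36749 × (36900 + √(36900² + 6250²)) / 6250 = 36749 × (36900 + 37425.6) / 6250 ≈ 437022 mm.
Then N = f²/(c·h) = 151² / (0.029 × 437022) = 22801 / 12674 ≈ 1.80.

f/1.80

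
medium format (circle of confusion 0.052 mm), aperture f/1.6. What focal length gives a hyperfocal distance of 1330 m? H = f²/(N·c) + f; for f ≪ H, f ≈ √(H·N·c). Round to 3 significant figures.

From H = f²/(N·c) + f, with f ≪ H: f ≈ √(H·N·c) = √(1330000 × 1.6 × 0.052) = √110656 ≈ 332.6 mm.
The +f correction barely moves this — solving exactly, f² + N·c·f − N·c·H = 0 ⇒ f = (−N·c + √((N·c)² + 4·N·c·H))/2 = (−0.0832 + √442624)/2 ≈ 332.61 mm, so f ≈ 333 mm.

333 mm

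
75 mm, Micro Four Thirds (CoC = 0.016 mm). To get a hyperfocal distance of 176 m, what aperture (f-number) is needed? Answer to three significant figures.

Rearrange H = f²/(N·c) + f for N: N = f² / ((H − f)·c).
N = 75² / ((176000 − 75) × 0.016) = 5625 / 2815 ≈ 2.00.

f/2.00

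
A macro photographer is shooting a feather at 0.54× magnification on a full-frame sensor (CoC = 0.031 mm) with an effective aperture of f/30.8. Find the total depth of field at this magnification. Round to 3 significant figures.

At magnification m, DoF ≈ 2·N_eff·c/m² = 2 × 30.8 × 0.031 / 0.54² = 1.91 / 0.2916 ≈ 6.55 mm.

6.55 mm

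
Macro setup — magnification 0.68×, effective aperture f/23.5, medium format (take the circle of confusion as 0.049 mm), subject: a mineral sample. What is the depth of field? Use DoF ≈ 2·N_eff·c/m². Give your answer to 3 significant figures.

4.98 mm

At magnification m, DoF ≈ 2·N_eff·c/m² = 2 × 23.5 × 0.049 / 0.68² = 2.303 / 0.4624 ≈ 4.98 mm.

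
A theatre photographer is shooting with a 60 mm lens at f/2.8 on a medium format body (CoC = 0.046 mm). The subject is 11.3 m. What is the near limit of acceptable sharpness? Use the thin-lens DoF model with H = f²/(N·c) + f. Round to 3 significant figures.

Hyperfocal distance H = f²/(N·c) + f = 60²/(2.8 × 0.046) + 60 = 3600/0.1288 + 60 ≈ 28010.3 mm ≈ 28.01 m.
Near limit Dn = s·(H − f)/(H + s − 2f) = 11300 × (28010.3 − 60) / (28010.3 + 11300 − 2 × 60) = 11300 × 27950.3 / 39190.3 ≈ 8059.1 mm ≈ 8.06 m.

8.06 m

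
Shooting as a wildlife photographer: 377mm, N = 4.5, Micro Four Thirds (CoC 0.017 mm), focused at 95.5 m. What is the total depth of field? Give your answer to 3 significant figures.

9.80 m

Hyperfocal distance H = f²/(N·c) + f = 377²/(4.5 × 0.017) + 377 = 142129/0.0765 + 377 ≈ 1858272.4 mm ≈ 1858 m.
Near limit Dn = s·(H − f)/(H + s − 2f) = 95500 × (1858272.4 − 377) / (1858272.4 + 95500 − 2 × 377) = 95500 × 1857895.4 / 1953018.4 ≈ 90848.6 mm.
Far limit Df = s·(H − f)/(H − s) = 95500 × (1858272.4 − 377) / (1858272.4 − 95500) = 95500 × 1857895.4 / 1762772.4 ≈ 100653.4 mm.
Depth of field = Df − Dn = 100653.4 − 90848.6 ≈ 9804.8 mm ≈ 9.80 m.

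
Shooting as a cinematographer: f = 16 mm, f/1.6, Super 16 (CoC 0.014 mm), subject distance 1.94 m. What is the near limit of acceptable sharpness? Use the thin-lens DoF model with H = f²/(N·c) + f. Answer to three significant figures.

1.66 m

Hyperfocal distance H = f²/(N·c) + f = 16²/(1.6 × 0.014) + 16 = 256/0.0224 + 16 ≈ 11444.6 mm ≈ 11.44 m.
Near limit Dn = s·(H − f)/(H + s − 2f) = 1940 × (11444.6 − 16) / (11444.6 + 1940 − 2 × 16) = 1940 × 11428.6 / 13352.6 ≈ 1660.5 mm ≈ 1.66 m.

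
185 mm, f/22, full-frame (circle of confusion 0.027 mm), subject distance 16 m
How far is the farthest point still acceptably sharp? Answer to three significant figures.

22.1 m

Hyperfocal distance H = f²/(N·c) + f = 185²/(22 × 0.027) + 185 = 34225/0.594 + 185 ≈ 57802.8 mm ≈ 57.80 m.
Far limit Df = s·(H − f)/(H − s) = 16000 × (57802.8 − 185) / (57802.8 − 16000) = 16000 × 57617.8 / 41802.8 ≈ 22053 mm ≈ 22.1 m.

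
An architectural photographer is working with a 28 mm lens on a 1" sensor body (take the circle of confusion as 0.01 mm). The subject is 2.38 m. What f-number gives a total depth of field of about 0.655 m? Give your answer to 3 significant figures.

f/4.50

Write h = H − f = f²/(N·c). The thin-lens limits are Dn = s·h/(h + (s−f)) and Df = s·h/(h − (s−f)), so DoF = Df − Dn = 2·s·(s−f)·h / (h² − (s−f)²).
That is a quadratic in h: DoF·h² − 2·s·(s−f)·h − DoF·(s−f)² = 0 ⇒ h = (s−f)·(s + √(s² + DoF²)) / DoF = 2352 × (2380 + √(2380² + 655²)) / 655 = 2352 × (2380 + 2468.49) / 655 ≈ 17410 mm.
Then N = f²/(c·h) = 28² / (0.01 × 17410) = 784 / 174.10 ≈ 4.50.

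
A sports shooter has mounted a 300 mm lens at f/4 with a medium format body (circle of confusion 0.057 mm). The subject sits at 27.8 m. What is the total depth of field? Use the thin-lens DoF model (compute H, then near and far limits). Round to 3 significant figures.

Hyperfocal distance H = f²/(N·c) + f = 300²/(4 × 0.057) + 300 = 90000/0.228 + 300 ≈ 395036.8 mm ≈ 395.0 m.
Near limit Dn = s·(H − f)/(H + s − 2f) = 27800 × (395036.8 − 300) / (395036.8 + 27800 − 2 × 300) = 27800 × 394736.8 / 422236.8 ≈ 25989.4 mm.
Far limit Df = s·(H − f)/(H − s) = 27800 × (395036.8 − 300) / (395036.8 − 27800) = 27800 × 394736.8 / 367236.8 ≈ 29881.8 mm.
Depth of field = Df − Dn = 29881.8 − 25989.4 ≈ 3892.4 mm ≈ 3.89 m.

3.89 m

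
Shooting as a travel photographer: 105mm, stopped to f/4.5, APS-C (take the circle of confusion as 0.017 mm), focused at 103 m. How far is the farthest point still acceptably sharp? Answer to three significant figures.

Hyperfocal distance H = f²/(N·c) + f = 105²/(4.5 × 0.017) + 105 = 11025/0.0765 + 105 ≈ 144222.6 mm ≈ 144.2 m.
Far limit Df = s·(H − f)/(H − s) = 103000 × (144222.6 − 105) / (144222.6 − 103000) = 103000 × 144117.6 / 41222.6 ≈ 360096 mm ≈ 360 m.

360 m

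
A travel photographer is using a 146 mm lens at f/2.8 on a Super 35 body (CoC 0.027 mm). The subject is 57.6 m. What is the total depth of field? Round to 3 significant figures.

Hyperfocal distance H = f²/(N·c) + f = 146²/(2.8 × 0.027) + 146 = 21316/0.0756 + 146 ≈ 282103.7 mm ≈ 282.1 m.
Near limit Dn = s·(H − f)/(H + s − 2f) = 57600 × (282103.7 − 146) / (282103.7 + 57600 − 2 × 146) = 57600 × 281957.7 / 339411.7 ≈ 47850 mm.
Far limit Df = s·(H − f)/(H − s) = 57600 × (282103.7 − 146) / (282103.7 − 57600) = 57600 × 281957.7 / 224503.7 ≈ 72341 mm.
Depth of field = Df − Dn = 72341 − 47850 ≈ 24491 mm ≈ 24.5 m.

24.5 m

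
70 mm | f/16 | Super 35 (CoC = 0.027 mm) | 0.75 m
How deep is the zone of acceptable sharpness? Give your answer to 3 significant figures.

Hyperfocal distance H = f²/(N·c) + f = 70²/(16 × 0.027) + 70 = 4900/0.432 + 70 ≈ 11412.6 mm ≈ 11.41 m.
Near limit Dn = s·(H − f)/(H + s − 2f) = 750 × (11412.6 − 70) / (11412.6 + 750 − 2 × 70) = 750 × 11342.6 / 12022.6 ≈ 707.580 mm.
Far limit Df = s·(H − f)/(H − s) = 750 × (11412.6 − 70) / (11412.6 − 750) = 750 × 11342.6 / 10662.6 ≈ 797.831 mm.
Depth of field = Df − Dn = 797.831 − 707.580 ≈ 90.251 mm.

90.3 mm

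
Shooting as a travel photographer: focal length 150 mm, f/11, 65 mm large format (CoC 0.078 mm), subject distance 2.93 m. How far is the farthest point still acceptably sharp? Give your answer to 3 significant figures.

3.28 m

Hyperfocal distance H = f²/(N·c) + f = 150²/(11 × 0.078) + 150 = 22500/0.858 + 150 ≈ 26373.8 mm ≈ 26.37 m.
Far limit Df = s·(H − f)/(H − s) = 2930 × (26373.8 − 150) / (26373.8 − 2930) = 2930 × 26223.8 / 23443.8 ≈ 3277.4 mm ≈ 3.28 m.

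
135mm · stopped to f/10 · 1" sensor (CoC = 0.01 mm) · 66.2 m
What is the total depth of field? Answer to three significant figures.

Hyperfocal distance H = f²/(N·c) + f = 135²/(10 × 0.01) + 135 = 18225/0.1 + 135 ≈ 182385.0 mm ≈ 182.4 m.
Near limit Dn = s·(H − f)/(H + s − 2f) = 66200 × (182385.0 − 135) / (182385.0 + 66200 − 2 × 135) = 66200 × 182250.0 / 248315.0 ≈ 48587 mm.
Far limit Df = s·(H − f)/(H − s) = 66200 × (182385.0 − 135) / (182385.0 − 66200) = 66200 × 182250.0 / 116185.0 ≈ 103843 mm.
Depth of field = Df − Dn = 103843 − 48587 ≈ 55256 mm ≈ 55.3 m.

55.3 m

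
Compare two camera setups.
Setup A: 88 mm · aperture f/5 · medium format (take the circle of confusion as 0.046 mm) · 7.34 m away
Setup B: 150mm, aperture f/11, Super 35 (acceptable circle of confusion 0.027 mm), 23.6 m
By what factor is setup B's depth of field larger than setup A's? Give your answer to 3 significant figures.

4.87

Setup A: H = 88²/(5×0.046) + 88 ≈ 33757.6 mm; DoF = Df − Dn = 9354.9 − 6039.2 ≈ 3315.7 mm.
Setup B: H = 150²/(11×0.027) + 150 ≈ 75907.6 mm; DoF = Df − Dn = 34180 − 18022 ≈ 16158 mm.
Ratio = 16158 / 3315.7 ≈ 4.87.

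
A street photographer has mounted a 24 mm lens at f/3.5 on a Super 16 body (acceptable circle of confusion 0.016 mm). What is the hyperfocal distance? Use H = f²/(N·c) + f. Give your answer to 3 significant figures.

Hyperfocal distance H = f²/(N·c) + f = 24²/(3.5 × 0.016) + 24 = 576/0.056 + 24 ≈ 10309.7 mm ≈ 10.3 m.

10.3 m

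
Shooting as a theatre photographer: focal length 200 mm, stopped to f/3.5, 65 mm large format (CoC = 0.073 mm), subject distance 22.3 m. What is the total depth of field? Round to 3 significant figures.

6.42 m

Hyperfocal distance H = f²/(N·c) + f = 200²/(3.5 × 0.073) + 200 = 40000/0.2555 + 200 ≈ 156755.8 mm ≈ 156.8 m.
Near limit Dn = s·(H − f)/(H + s − 2f) = 22300 × (156755.8 − 200) / (156755.8 + 22300 − 2 × 200) = 22300 × 156555.8 / 178655.8 ≈ 19541.5 mm.
Far limit Df = s·(H − f)/(H − s) = 22300 × (156755.8 − 200) / (156755.8 − 22300) = 22300 × 156555.8 / 134455.8 ≈ 25965.4 mm.
Depth of field = Df − Dn = 25965.4 − 19541.5 ≈ 6423.9 mm ≈ 6.42 m.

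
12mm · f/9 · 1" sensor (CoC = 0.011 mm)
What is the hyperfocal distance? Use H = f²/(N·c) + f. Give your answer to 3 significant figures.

Hyperfocal distance H = f²/(N·c) + f = 12²/(9 × 0.011) + 12 = 144/0.099 + 12 ≈ 1466.5 mm ≈ 1.47 m.

1.47 m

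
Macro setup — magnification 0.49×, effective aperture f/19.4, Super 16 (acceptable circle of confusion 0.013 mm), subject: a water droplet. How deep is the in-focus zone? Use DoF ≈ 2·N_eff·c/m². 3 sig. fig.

At magnification m, DoF ≈ 2·N_eff·c/m² = 2 × 19.4 × 0.013 / 0.49² = 0.5044 / 0.2401 ≈ 2.1 mm.

2.10 mm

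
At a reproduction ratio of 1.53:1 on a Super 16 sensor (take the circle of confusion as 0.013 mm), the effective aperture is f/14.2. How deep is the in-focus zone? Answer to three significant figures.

At magnification m, DoF ≈ 2·N_eff·c/m² = 2 × 14.2 × 0.013 / 1.53² = 0.3692 / 2.341 ≈ 0.158 mm.

0.158 mm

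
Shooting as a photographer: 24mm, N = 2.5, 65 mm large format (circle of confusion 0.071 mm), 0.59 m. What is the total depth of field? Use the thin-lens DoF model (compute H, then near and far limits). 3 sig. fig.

Hyperfocal distance H = f²/(N·c) + f = 24²/(2.5 × 0.071) + 24 = 576/0.1775 + 24 ≈ 3269.1 mm ≈ 3.269 m.
Near limit Dn = s·(H − f)/(H + s − 2f) = 590 × (3269.1 − 24) / (3269.1 + 590 − 2 × 24) = 590 × 3245.1 / 3811.1 ≈ 502.38 mm.
Far limit Df = s·(H − f)/(H − s) = 590 × (3269.1 − 24) / (3269.1 − 590) = 590 × 3245.1 / 2679.1 ≈ 714.65 mm.
Depth of field = Df − Dn = 714.65 − 502.38 ≈ 212.27 mm.

212 mm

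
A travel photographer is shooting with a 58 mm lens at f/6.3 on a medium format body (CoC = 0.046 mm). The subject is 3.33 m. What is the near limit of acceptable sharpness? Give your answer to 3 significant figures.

2.60 m

Hyperfocal distance H = f²/(N·c) + f = 58²/(6.3 × 0.046) + 58 = 3364/0.2898 + 58 ≈ 11666.0 mm ≈ 11.67 m.
Near limit Dn = s·(H − f)/(H + s − 2f) = 3330 × (11666.0 − 58) / (11666.0 + 3330 − 2 × 58) = 3330 × 11608.0 / 14880.0 ≈ 2597.8 mm ≈ 2.60 m.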